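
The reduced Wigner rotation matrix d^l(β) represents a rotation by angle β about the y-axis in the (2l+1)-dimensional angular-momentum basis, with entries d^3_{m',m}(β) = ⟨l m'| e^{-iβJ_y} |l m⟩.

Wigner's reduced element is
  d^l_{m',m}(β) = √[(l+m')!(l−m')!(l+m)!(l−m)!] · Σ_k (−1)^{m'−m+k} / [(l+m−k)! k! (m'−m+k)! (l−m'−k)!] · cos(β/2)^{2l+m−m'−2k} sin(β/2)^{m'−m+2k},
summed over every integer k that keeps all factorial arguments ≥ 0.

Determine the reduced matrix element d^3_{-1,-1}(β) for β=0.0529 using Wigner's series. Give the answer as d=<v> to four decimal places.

d=0.9923

d^3_{-1,-1}(β=0.0529) via Wigner's sum:
c=cos(0.0529/2)=0.999650, s=sin(0.0529/2)=0.026447; N=√[2·24·2·24]=48.000000
k∈{0,1,2} keeps every argument non-negative
  k=0: (−1)^0·48.0000/(48)·0.9997^6·0.0264^0 = +0.997903
  k=1: (−1)^1·48.0000/(6)·0.9997^4·0.0264^2 = -0.005588
  k=2: (−1)^2·48.0000/(8)·0.9997^2·0.0264^4 = +0.000003
d^3_{-1,-1}(0.0529) = +0.997903 -0.005588 +0.000003 = +0.992318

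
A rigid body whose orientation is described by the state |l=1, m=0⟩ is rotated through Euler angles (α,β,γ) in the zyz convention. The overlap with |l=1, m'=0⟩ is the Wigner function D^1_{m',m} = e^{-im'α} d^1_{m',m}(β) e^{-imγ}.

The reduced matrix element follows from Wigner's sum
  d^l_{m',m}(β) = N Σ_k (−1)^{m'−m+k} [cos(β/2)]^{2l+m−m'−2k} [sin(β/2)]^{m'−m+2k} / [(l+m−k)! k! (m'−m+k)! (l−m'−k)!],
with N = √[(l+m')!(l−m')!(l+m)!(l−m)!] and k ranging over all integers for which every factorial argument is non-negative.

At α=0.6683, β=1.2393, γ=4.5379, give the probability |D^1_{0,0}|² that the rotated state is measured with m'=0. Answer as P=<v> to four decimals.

D^1_{0,0}(0.6683,1.2393,4.5379) = e^{-i·0·0.6683}·d^1_{0,0}(1.2393)·e^{-i·0·4.5379}. Compute d first:
With c≡cos(β/2)=0.814082 and s≡sin(β/2)=0.580750, N=[1·1·1·1]^{1/2}=1.000000
Admissible k: 0..1 (factorial args all ≥0)
  k=0: (−1)^0·1.0000/(1)·0.8141^2·0.5808^0 = +0.662729
  k=1: (−1)^1·1.0000/(1)·0.8141^0·0.5808^2 = -0.337271
d^1_{0,0}(1.2393) = +0.662729 -0.337271 = +0.325458
|D^1_{0,0}|² = |d^1_{0,0}(β)|² = (+0.325458)² = 0.105923 (the z-rotation phases have unit modulus)

P=0.1059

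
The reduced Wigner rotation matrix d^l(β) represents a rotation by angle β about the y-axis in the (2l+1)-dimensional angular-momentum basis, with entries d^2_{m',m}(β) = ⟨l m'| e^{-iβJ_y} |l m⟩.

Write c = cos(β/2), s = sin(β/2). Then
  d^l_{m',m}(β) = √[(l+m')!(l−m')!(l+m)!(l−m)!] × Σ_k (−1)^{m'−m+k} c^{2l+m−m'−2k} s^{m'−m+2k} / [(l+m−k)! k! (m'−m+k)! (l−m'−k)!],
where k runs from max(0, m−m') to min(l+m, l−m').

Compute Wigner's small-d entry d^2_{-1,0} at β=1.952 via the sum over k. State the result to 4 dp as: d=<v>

d^2_{-1,0}(β=1.952) via Wigner's sum:
With c≡cos(β/2)=0.560340 and s≡sin(β/2)=0.828263, N=[1·6·2·2]^{1/2}=4.898979
The bounds max(0,m−m')=1 and min(l+m,l−m')=2 give 2 terms
  k=1: (−1)^0·4.8990/(2)·0.5603^3·0.8283^1 = +0.356943
  k=2: (−1)^1·4.8990/(2)·0.5603^1·0.8283^3 = -0.779887
d^2_{-1,0}(1.952) = +0.356943 -0.779887 = -0.422944

d=-0.4229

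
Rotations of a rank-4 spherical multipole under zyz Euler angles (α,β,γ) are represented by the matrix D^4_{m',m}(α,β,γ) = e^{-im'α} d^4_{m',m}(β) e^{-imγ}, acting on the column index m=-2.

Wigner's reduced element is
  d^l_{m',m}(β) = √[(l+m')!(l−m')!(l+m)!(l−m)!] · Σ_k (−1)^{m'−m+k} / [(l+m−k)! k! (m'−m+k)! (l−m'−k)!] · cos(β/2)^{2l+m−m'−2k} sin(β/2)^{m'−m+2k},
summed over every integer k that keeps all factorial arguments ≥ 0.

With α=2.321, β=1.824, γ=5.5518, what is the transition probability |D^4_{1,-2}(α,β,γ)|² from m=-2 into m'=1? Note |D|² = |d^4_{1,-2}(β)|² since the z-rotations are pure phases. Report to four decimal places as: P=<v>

D^4_{1,-2}(2.321,1.824,5.5518) = e^{-i·1·2.321}·d^4_{1,-2}(1.824)·e^{-i·-2·5.5518}. Compute d first:
Half-angle: c=0.612166, s=0.790730. N=√(120·6·2·720)=1018.233765
The bounds max(0,m−m')=0 and min(l+m,l−m')=2 give 3 terms
  k=0: (−1)^3·1018.2338/(72)·0.6122^5·0.7907^3 = -0.601095
  k=1: (−1)^4·1018.2338/(48)·0.6122^3·0.7907^5 = +1.504364
  k=2: (−1)^5·1018.2338/(240)·0.6122^1·0.7907^7 = -0.501997
d^4_{1,-2}(1.824) = -0.601095 +1.504364 -0.501997 = +0.401272
|D^4_{1,-2}|² = |d^4_{1,-2}(β)|² = (+0.401272)² = 0.161019 (the z-rotation phases have unit modulus)

P=0.1610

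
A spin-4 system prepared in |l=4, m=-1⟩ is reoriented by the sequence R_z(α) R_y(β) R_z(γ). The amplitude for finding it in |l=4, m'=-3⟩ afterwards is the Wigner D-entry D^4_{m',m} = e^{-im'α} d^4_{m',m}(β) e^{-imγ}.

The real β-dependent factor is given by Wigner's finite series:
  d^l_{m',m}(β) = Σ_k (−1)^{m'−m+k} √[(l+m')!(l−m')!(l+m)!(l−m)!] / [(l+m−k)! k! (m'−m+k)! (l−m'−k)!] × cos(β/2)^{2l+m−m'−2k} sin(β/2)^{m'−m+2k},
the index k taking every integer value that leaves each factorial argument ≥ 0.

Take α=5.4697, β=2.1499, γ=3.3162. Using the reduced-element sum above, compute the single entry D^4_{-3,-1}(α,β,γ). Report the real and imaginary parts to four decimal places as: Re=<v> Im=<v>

First d^4_{-3,-1}(β=2.1499), then the phase factors e^{-i(-3)α} and e^{-i(-1)γ}:
c=cos(2.1499/2)=0.475776, s=sin(2.1499/2)=0.879566; N=√[1·5040·6·120]=1904.940944
k: max(0,(-1)−(-3))=2 … min(4+(-1),4−(-3))=3
  k=2: (−1)^0·1904.9409/(240)·0.4758^6·0.8796^2 = +0.071224
  k=3: (−1)^1·1904.9409/(144)·0.4758^4·0.8796^4 = -0.405699
d^4_{-3,-1}(2.1499) = +0.071224 -0.405699 = -0.334476
D = (-0.764109-0.645087i)·(-0.334476)·(-0.984795-0.173721i) = -0.214207-0.256884i

Re=-0.2142 Im=-0.2569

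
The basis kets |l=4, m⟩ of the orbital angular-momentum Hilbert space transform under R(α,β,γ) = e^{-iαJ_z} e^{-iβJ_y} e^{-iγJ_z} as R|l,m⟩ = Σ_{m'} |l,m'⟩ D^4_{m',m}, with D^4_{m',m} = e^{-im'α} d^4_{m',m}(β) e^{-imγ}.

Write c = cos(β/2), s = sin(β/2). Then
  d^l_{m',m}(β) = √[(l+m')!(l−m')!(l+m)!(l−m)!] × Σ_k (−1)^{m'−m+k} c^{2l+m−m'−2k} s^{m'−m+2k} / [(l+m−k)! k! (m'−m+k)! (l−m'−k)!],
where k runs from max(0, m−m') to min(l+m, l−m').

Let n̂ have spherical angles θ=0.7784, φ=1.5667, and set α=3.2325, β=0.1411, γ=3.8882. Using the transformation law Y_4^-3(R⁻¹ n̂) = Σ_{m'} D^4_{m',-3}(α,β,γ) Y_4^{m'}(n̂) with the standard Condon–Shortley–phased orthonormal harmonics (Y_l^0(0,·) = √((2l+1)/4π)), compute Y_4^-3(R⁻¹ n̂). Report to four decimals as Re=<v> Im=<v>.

Re=-0.0648 Im=-0.3163

Need the full column D^4_{m',-3} for m'=−4..4 at α=3.2325, β=0.1411, γ=3.8882.
cos(β/2)=0.997512, sin(β/2)=0.070491
d^4_{-4,-3}: single k=1 term ⇒ +0.195934;  D = +0.168241-0.100424i
d^4_{-3,-3}: k∈[0..1] ⇒ +0.980271 -0.034267 = +0.946004;  D = -0.764927+0.556606i
d^4_{-2,-3}: k∈[0..1] ⇒ -0.259196 +0.003883 = -0.255313;  D = -0.191953+0.168341i
d^4_{-1,-3}: k∈[0..1] ⇒ +0.038856 -0.000323 = +0.038532;  D = -0.026544+0.027931i
d^4_{0,-3}: k∈[0..1] ⇒ -0.004093 +0.000020 = -0.004073;  D = -0.002526+0.003195i
d^4_{1,-3}: k∈[0..1] ⇒ +0.000323 -0.000001 = +0.000322;  D = -0.000176+0.000270i
d^4_{2,-3}: k∈[0..1] ⇒ -0.000019 +0.000000 = -0.000019;  D = -0.000009+0.000017i
d^4_{3,-3}: k∈[0..1] ⇒ +0.000001 -0.000000 = +0.000001;  D = -0.000000+0.000001i
d^4_{4,-3}: single k=0 term ⇒ -0.000000;  D = -0.000000+0.000000i
Y_4^{m'}(θ=0.7784,φ=1.5667) and Σ D·Y over m':
  (+0.1682-0.1004i)·(+0.1075+0.0018i)  (-0.7649+0.5566i)·(-0.0038+0.3085i)  (-0.1920+0.1683i)·(-0.4204-0.0034i)  (-0.0265+0.0279i)·(+0.0005-0.1298i)  (-0.0025+0.0032i)·(-0.3399+0.0000i)  (-0.0002+0.0003i)·(-0.0005-0.1298i)  (-0.0000+0.0000i)·(-0.4204+0.0034i)  (-0.0000+0.0000i)·(+0.0038+0.3085i)  (-0.0000+0.0000i)·(+0.1075-0.0018i)
Y_4^-3(R⁻¹ n̂) = -0.064754-0.316295i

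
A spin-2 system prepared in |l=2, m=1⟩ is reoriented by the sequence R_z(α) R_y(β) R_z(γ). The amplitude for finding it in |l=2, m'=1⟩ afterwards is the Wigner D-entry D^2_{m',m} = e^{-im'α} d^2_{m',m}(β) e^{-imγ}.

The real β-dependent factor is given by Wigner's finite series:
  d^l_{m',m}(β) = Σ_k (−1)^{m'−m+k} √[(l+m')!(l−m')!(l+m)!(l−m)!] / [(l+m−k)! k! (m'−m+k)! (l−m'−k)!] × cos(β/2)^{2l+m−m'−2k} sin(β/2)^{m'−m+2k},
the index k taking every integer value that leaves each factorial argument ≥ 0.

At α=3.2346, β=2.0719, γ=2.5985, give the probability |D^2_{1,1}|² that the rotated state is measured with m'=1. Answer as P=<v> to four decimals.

P=0.2595

Split into d^2_{1,1}(β=2.0719) × two z-phases.
Half-angle: c=0.509709, s=0.860347. N=√(6·1·6·1)=6.000000
The bounds max(0,m−m')=0 and min(l+m,l−m')=1 give 2 terms
  k=0: (−1)^0·6.0000/(6)·0.5097^4·0.8603^0 = +0.067498
  k=1: (−1)^1·6.0000/(2)·0.5097^2·0.8603^2 = -0.576916
d^2_{1,1}(2.0719) = +0.067498 -0.576916 = -0.509419
|D^2_{1,1}|² = |d^2_{1,1}(β)|² = (-0.509419)² = 0.259507 (the z-rotation phases have unit modulus)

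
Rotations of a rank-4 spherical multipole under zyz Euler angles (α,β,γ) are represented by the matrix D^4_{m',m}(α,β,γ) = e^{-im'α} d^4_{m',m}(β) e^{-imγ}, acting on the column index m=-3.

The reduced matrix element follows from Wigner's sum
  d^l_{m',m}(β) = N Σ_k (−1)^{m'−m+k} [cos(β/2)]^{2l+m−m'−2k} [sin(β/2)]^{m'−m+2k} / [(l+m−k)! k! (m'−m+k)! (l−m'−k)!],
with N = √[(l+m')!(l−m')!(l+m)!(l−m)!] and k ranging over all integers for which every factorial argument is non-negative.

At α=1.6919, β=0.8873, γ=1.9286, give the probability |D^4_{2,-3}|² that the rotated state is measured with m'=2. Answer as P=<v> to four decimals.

P=0.0124

First d^4_{2,-3}(β=0.8873), then the phase factors e^{-i(2)α} and e^{-i(-3)γ}:
With c≡cos(β/2)=0.903191 and s≡sin(β/2)=0.429239, N=[720·2·1·5040]^{1/2}=2693.993318
Admissible k: 0..1 (factorial args all ≥0)
  k=0: (−1)^5·2693.9933/(240)·0.9032^3·0.4292^5 = -0.120509
  k=1: (−1)^6·2693.9933/(720)·0.9032^1·0.4292^7 = +0.009073
d^4_{2,-3}(0.8873) = -0.120509 +0.009073 = -0.111436
|D^4_{2,-3}|² = |d^4_{2,-3}(β)|² = (-0.111436)² = 0.012418 (the z-rotation phases have unit modulus)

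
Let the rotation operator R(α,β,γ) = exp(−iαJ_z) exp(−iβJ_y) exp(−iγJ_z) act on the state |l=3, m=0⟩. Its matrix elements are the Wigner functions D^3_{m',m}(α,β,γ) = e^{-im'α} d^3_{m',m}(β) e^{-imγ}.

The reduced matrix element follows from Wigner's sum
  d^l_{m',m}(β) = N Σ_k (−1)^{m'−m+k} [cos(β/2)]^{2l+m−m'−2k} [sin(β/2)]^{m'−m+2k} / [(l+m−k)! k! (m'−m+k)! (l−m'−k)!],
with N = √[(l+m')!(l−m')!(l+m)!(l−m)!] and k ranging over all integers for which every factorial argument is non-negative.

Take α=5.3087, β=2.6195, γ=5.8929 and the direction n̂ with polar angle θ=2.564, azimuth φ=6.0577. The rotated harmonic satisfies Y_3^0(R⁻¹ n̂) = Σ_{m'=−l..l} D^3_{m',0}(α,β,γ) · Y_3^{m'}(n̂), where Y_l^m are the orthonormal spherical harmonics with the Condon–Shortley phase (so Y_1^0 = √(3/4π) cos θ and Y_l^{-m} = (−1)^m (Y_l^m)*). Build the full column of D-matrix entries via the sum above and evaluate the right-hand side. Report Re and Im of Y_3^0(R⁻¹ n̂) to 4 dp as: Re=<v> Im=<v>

Re=0.4433 Im=0.0000

Need the full column D^3_{m',0} for m'=−3..3 at α=5.3087, β=2.6195, γ=5.8929.
cos(β/2)=0.258092, sin(β/2)=0.966120
d^3_{-3,0}: single k=3 term ⇒ +0.069331;  D = -0.067688-0.015004i
d^3_{-2,0}: k∈[2..3] ⇒ +0.022684 -0.317858 = -0.295174;  D = +0.108986+0.274317i
d^3_{-1,0}: k∈[1..3] ⇒ +0.003833 -0.161112 +0.752525 = +0.595246;  D = +0.334286-0.492514i
d^3_{0,0}: k∈[0..3] ⇒ +0.000296 -0.037274 +0.522294 -0.813182 = -0.327866;  D = -0.327866+0.000000i
d^3_{1,0}: k∈[0..2] ⇒ -0.003833 +0.161112 -0.752525 = -0.595246;  D = -0.334286-0.492514i
d^3_{2,0}: k∈[0..1] ⇒ +0.022684 -0.317858 = -0.295174;  D = +0.108986-0.274317i
d^3_{3,0}: single k=0 term ⇒ -0.069331;  D = +0.067688-0.015004i
Y_3^{m'}(θ=2.564,φ=6.0577) and Σ D·Y over m':
  (-0.0677-0.0150i)·(+0.0530+0.0425i)  (+0.1090+0.2743i)·(-0.2297-0.1112i)  (+0.3343-0.4925i)·(+0.4316+0.0990i)  (-0.3279+0.0000i)·(-0.1592+0.0000i)  (-0.3343-0.4925i)·(-0.4316+0.0990i)  (+0.1090-0.2743i)·(-0.2297+0.1112i)  (+0.0677-0.0150i)·(-0.0530+0.0425i)
Y_3^0(R⁻¹ n̂) = +0.443349-0.000000i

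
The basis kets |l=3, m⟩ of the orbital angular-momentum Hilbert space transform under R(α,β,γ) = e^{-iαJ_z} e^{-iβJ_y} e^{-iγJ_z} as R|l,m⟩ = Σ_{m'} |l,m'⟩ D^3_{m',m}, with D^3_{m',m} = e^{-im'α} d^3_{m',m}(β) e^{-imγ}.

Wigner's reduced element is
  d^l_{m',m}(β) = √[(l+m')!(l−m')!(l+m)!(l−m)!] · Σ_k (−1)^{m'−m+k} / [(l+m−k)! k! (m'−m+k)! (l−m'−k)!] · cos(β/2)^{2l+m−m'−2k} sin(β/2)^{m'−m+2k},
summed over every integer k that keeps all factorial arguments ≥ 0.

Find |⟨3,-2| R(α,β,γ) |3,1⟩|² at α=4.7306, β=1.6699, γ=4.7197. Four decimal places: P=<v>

First d^3_{-2,1}(β=1.6699), then the phase factors e^{-i(-2)α} and e^{-i(1)γ}:
Half-angle: c=0.671215, s=0.741263. N=√(1·120·24·2)=75.894664
Admissible k: 3..4 (factorial args all ≥0)
  k=3: (−1)^0·75.8947/(12)·0.6712^3·0.7413^3 = +0.778989
  k=4: (−1)^1·75.8947/(24)·0.6712^1·0.7413^5 = -0.475032
d^3_{-2,1}(1.6699) = +0.778989 -0.475032 = +0.303957
|D^3_{-2,1}|² = |d^3_{-2,1}(β)|² = (+0.303957)² = 0.092390 (the z-rotation phases have unit modulus)

P=0.0924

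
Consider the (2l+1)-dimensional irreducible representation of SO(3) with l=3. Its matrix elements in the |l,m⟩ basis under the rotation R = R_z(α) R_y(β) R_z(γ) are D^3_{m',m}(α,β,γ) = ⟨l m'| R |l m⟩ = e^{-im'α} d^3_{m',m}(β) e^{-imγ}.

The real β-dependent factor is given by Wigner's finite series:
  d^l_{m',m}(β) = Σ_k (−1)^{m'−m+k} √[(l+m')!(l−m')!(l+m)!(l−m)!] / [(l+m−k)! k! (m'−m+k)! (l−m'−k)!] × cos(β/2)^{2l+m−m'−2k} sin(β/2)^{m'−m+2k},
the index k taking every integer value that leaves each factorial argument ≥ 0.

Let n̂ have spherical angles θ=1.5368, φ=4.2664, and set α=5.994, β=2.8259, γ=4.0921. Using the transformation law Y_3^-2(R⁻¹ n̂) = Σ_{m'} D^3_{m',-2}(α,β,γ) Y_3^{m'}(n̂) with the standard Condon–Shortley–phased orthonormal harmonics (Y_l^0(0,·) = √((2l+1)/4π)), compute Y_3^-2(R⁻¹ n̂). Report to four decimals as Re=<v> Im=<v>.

Re=-0.0043 Im=0.0819

Need the full column D^3_{m',-2} for m'=−3..3 at α=5.994, β=2.8259, γ=4.0921.
cos(β/2)=0.157192, sin(β/2)=0.987568
d^3_{-3,-2}: single k=1 term ⇒ +0.000232;  D = +0.000119+0.000199i
d^3_{-2,-2}: k∈[0..1] ⇒ +0.000015 -0.002977 = -0.002962;  D = -0.000728-0.002871i
d^3_{-1,-2}: k∈[0..1] ⇒ -0.000300 +0.023660 = +0.023361;  D = -0.000958+0.023341i
d^3_{0,-2}: k∈[0..1] ⇒ +0.003261 -0.128732 = -0.125471;  D = +0.040684-0.118692i
d^3_{1,-2}: k∈[0..1] ⇒ -0.023660 +0.466944 = +0.443284;  D = -0.257348+0.360933i
d^3_{2,-2}: k∈[0..1] ⇒ +0.117516 -0.927689 = -0.810173;  D = +0.638932-0.498142i
d^3_{3,-2}: single k=0 term ⇒ -0.361693;  D = +0.336820-0.131812i
Y_3^{m'}(θ=1.5368,φ=4.2664) and Σ D·Y over m':
  (+0.0001+0.0002i)·(+0.4053-0.0961i)  (-0.0007-0.0029i)·(-0.0218-0.0270i)  (-0.0010+0.0233i)·(+0.1385-0.2897i)  (+0.0407-0.1187i)·(-0.0380+0.0000i)  (-0.2573+0.3609i)·(-0.1385-0.2897i)  (+0.6389-0.4981i)·(-0.0218+0.0270i)  (+0.3368-0.1318i)·(-0.4053-0.0961i)
Y_3^-2(R⁻¹ n̂) = -0.004329+0.081889i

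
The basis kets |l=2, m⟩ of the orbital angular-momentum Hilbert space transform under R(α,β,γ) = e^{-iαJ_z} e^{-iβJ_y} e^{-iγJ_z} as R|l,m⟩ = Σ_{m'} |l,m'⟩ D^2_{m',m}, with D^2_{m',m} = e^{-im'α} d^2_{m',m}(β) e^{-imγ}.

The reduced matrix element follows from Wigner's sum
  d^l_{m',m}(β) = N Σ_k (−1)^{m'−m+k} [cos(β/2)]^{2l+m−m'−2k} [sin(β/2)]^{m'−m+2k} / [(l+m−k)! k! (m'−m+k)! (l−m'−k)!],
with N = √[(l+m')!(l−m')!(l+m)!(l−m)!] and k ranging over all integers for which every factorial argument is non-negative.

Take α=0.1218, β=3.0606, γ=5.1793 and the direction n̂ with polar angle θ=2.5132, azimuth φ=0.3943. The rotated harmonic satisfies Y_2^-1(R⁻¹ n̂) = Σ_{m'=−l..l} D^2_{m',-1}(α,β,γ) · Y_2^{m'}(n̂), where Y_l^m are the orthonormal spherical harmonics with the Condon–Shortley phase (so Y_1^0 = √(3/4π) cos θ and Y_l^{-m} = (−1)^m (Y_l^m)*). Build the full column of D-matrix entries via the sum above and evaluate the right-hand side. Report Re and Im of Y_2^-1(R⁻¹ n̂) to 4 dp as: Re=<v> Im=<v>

Re=-0.2408 Im=0.2464

Need the full column D^2_{m',-1} for m'=−2..2 at α=0.1218, β=3.0606, γ=5.1793.
cos(β/2)=0.040485, sin(β/2)=0.999180
d^2_{-2,-1}: single k=1 term ⇒ +0.000133;  D = +0.000086-0.000101i
d^2_{-1,-1}: k∈[0..1] ⇒ +0.000003 -0.004909 = -0.004906;  D = -0.002724+0.004080i
d^2_{0,-1}: k∈[0..1] ⇒ -0.000162 +0.098925 = +0.098762;  D = +0.044456-0.088191i
d^2_{1,-1}: k∈[0..1] ⇒ +0.004909 -0.996725 = -0.991815;  D = -0.335532+0.933336i
d^2_{2,-1}: single k=0 term ⇒ -0.080772;  D = -0.017888+0.078766i
Y_2^{m'}(θ=2.5132,φ=0.3943) and Σ D·Y over m':
  (+0.0001-0.0001i)·(+0.0941-0.0947i)  (-0.0027+0.0041i)·(-0.3392+0.1411i)  (+0.0445-0.0882i)·(+0.3038+0.0000i)  (-0.3355+0.9333i)·(+0.3392+0.1411i)  (-0.0179+0.0788i)·(+0.0941+0.0947i)
Y_2^-1(R⁻¹ n̂) = -0.240826+0.246364i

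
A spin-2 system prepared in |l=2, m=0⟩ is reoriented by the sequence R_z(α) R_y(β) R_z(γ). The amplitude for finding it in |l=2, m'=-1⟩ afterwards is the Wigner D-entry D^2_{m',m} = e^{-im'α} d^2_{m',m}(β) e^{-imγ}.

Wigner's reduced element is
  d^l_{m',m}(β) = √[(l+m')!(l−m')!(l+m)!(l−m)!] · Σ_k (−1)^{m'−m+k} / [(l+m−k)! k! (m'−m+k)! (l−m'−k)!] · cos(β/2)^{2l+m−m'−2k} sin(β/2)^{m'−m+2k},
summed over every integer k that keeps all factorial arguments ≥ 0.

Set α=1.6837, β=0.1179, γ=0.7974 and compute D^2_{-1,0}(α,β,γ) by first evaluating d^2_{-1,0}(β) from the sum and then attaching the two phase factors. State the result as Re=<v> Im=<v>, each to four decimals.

Re=-0.0161 Im=0.1422

Split into d^2_{-1,0}(β=0.1179) × two z-phases.
With c≡cos(β/2)=0.998263 and s≡sin(β/2)=0.058916, N=[1·6·2·2]^{1/2}=4.898979
k: max(0,(0)−(-1))=1 … min(2+(0),2−(-1))=2
  k=1: (−1)^0·4.8990/(2)·0.9983^3·0.0589^1 = +0.143563
  k=2: (−1)^1·4.8990/(2)·0.9983^1·0.0589^3 = -0.000500
d^2_{-1,0}(0.1179) = +0.143563 -0.000500 = +0.143063
D = (-0.112664+0.993633i)·(+0.143063)·(+1.000000+0.000000i) = -0.016118+0.142152i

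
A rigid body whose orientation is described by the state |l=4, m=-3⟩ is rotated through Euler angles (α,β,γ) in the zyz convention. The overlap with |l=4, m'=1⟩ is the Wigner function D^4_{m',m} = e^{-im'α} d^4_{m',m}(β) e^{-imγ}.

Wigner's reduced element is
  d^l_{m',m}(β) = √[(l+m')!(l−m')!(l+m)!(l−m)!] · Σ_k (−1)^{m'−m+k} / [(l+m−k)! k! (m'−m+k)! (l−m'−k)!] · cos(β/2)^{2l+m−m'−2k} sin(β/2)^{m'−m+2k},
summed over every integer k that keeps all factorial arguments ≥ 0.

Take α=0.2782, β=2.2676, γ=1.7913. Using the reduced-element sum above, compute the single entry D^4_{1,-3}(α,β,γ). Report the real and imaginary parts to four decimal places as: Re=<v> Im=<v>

Re=-0.1872 Im=0.4641

D^4_{1,-3}(0.2782,2.2676,1.7913) = e^{-i·1·0.2782}·d^4_{1,-3}(2.2676)·e^{-i·-3·1.7913}. Compute d first:
c=cos(2.2676/2)=0.423220, s=sin(2.2676/2)=0.906027; N=√[120·6·1·5040]=1904.940944
k∈{0,1} keeps every argument non-negative
  k=0: (−1)^4·1904.9409/(144)·0.4232^4·0.9060^4 = +0.285988
  k=1: (−1)^5·1904.9409/(240)·0.4232^2·0.9060^6 = -0.786411
d^4_{1,-3}(2.2676) = +0.285988 -0.786411 = -0.500422
Attach z-rotation phases: D = e^{-i(1)(0.2782)}·(-0.500422)·e^{-i(-3)(1.7913)} = -0.187155+0.464107i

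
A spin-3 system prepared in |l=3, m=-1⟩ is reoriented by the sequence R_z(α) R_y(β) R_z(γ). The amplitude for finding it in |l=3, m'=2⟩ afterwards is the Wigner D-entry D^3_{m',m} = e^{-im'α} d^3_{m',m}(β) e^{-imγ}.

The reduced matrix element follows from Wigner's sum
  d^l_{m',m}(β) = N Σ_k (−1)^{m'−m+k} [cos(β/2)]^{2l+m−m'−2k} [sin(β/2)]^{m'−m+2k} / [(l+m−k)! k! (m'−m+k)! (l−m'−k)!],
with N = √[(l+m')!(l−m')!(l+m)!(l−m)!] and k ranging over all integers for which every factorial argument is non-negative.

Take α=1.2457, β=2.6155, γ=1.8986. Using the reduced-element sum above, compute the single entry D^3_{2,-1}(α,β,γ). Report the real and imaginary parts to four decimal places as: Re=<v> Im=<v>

First d^3_{2,-1}(β=2.6155), then the phase factors e^{-i(2)α} and e^{-i(-1)γ}:
Half-angle: c=0.260023, s=0.965602. N=√(120·1·2·24)=75.894664
The bounds max(0,m−m')=0 and min(l+m,l−m')=1 give 2 terms
  k=0: (−1)^3·75.8947/(12)·0.2600^3·0.9656^3 = -0.100106
  k=1: (−1)^4·75.8947/(24)·0.2600^1·0.9656^5 = +0.690246
d^3_{2,-1}(2.6155) = -0.100106 +0.690246 = +0.590139
Attach z-rotation phases: D = e^{-i(2)(1.2457)}·(+0.590139)·e^{-i(-1)(1.8986)} = +0.489450-0.329702i

Re=0.4894 Im=-0.3297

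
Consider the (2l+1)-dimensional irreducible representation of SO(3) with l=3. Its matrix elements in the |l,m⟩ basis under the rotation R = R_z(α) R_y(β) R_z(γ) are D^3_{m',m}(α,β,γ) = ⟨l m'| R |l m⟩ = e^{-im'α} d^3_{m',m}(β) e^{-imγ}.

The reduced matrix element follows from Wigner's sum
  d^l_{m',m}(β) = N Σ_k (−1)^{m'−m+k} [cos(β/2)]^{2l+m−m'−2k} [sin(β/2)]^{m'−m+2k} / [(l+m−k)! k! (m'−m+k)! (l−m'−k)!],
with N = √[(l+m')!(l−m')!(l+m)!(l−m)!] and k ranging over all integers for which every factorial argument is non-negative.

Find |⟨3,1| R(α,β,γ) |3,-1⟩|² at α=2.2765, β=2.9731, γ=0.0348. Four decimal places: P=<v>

P=0.8526

Split into d^3_{1,-1}(β=2.9731) × two z-phases.
Half-angle: c=0.084147, s=0.996453. N=√(24·2·2·24)=48.000000
k∈{0,1,2} keeps every argument non-negative
  k=0: (−1)^2·48.0000/(8)·0.0841^4·0.9965^2 = +0.000299
  k=1: (−1)^3·48.0000/(6)·0.0841^2·0.9965^4 = -0.055846
  k=2: (−1)^4·48.0000/(48)·0.0841^0·0.9965^6 = +0.978908
d^3_{1,-1}(2.9731) = +0.000299 -0.055846 +0.978908 = +0.923361
|D^3_{1,-1}|² = |d^3_{1,-1}(β)|² = (+0.923361)² = 0.852595 (the z-rotation phases have unit modulus)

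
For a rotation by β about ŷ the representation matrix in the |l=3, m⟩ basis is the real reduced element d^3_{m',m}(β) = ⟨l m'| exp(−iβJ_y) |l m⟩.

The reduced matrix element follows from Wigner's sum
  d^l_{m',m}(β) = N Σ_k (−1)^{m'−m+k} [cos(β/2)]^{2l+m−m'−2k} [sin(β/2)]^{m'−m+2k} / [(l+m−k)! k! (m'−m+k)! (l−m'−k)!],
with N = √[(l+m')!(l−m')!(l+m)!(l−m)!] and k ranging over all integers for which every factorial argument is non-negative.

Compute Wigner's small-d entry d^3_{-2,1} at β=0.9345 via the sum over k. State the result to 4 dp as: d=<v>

d=0.3590

d^3_{-2,1}(β=0.9345) via Wigner's sum:
c=cos(0.9345/2)=0.892810, s=sin(0.9345/2)=0.450433; N=√[1·120·24·2]=75.894664
k: max(0,(1)−(-2))=3 … min(3+(1),3−(-2))=4
  k=3: (−1)^0·75.8947/(12)·0.8928^3·0.4504^3 = +0.411337
  k=4: (−1)^1·75.8947/(24)·0.8928^1·0.4504^5 = -0.052349
d^3_{-2,1}(0.9345) = +0.411337 -0.052349 = +0.358988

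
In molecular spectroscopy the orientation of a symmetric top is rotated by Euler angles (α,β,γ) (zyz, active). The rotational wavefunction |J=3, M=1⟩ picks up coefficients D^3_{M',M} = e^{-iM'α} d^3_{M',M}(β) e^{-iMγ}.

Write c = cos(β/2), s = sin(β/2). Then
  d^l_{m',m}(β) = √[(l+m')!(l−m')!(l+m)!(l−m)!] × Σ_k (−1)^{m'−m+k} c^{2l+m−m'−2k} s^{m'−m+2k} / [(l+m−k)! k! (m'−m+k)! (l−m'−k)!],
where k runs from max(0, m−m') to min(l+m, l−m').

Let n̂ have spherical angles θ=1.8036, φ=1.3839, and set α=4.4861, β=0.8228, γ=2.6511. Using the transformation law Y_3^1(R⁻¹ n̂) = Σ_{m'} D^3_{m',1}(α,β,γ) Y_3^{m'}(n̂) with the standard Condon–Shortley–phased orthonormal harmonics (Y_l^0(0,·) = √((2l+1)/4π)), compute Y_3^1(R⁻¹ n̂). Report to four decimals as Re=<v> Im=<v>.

Re=-0.3740 Im=-0.2388

Need the full column D^3_{m',1} for m'=−3..3 at α=4.4861, β=0.8228, γ=2.6511.
cos(β/2)=0.916562, sin(β/2)=0.399893
d^3_{-3,1}: single k=4 term ⇒ +0.083204;  D = -0.015581-0.081732i
d^3_{-2,1}: k∈[3..4] ⇒ +0.311420 -0.029640 = +0.281780;  D = +0.281577+0.010681i
d^3_{-1,1}: k∈[2..4] ⇒ +0.677151 -0.171865 +0.004089 = +0.509375;  D = -0.133019+0.491701i
d^3_{0,1}: k∈[1..3] ⇒ +0.896073 -0.511715 +0.032469 = +0.416827;  D = -0.367683-0.196351i
d^3_{1,1}: k∈[0..2] ⇒ +0.592885 -0.902869 +0.128899 = -0.181084;  D = -0.118965+0.136524i
d^3_{2,1}: k∈[0..1] ⇒ -0.817999 +0.311420 = -0.506579;  D = -0.297517-0.410007i
d^3_{3,1}: single k=0 term ⇒ +0.437099;  D = -0.402350+0.170793i
Y_3^{m'}(θ=1.8036,φ=1.3839) and Σ D·Y over m':
  (-0.0156-0.0817i)·(-0.2044+0.3255i)  (+0.2816+0.0107i)·(+0.2078+0.0815i)  (-0.1330+0.4917i)·(-0.0429+0.2268i)  (-0.3677-0.1964i)·(+0.2354+0.0000i)  (-0.1190+0.1365i)·(+0.0429+0.2268i)  (-0.2975-0.4100i)·(+0.2078-0.0815i)  (-0.4024+0.1708i)·(+0.2044+0.3255i)
Y_3^1(R⁻¹ n̂) = -0.374039-0.238794i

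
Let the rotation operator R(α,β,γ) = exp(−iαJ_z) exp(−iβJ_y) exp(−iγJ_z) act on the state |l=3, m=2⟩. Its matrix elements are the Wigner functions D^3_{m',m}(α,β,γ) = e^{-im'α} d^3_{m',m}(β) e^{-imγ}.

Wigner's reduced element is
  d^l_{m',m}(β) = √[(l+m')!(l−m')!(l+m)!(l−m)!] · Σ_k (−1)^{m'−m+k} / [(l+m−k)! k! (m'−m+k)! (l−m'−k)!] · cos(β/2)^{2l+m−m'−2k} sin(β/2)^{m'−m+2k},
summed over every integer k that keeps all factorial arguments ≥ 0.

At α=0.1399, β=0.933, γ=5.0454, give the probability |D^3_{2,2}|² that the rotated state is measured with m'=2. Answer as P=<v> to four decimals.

P=0.0185

Split into d^3_{2,2}(β=0.933) × two z-phases.
With c≡cos(β/2)=0.893148 and s≡sin(β/2)=0.449763, N=[120·1·120·1]^{1/2}=120.000000
Admissible k: 0..1 (factorial args all ≥0)
  k=0: (−1)^0·120.0000/(120)·0.8931^6·0.4498^0 = +0.507622
  k=1: (−1)^1·120.0000/(24)·0.8931^4·0.4498^2 = -0.643622
d^3_{2,2}(0.933) = +0.507622 -0.643622 = -0.136000
|D^3_{2,2}|² = |d^3_{2,2}(β)|² = (-0.136000)² = 0.018496 (the z-rotation phases have unit modulus)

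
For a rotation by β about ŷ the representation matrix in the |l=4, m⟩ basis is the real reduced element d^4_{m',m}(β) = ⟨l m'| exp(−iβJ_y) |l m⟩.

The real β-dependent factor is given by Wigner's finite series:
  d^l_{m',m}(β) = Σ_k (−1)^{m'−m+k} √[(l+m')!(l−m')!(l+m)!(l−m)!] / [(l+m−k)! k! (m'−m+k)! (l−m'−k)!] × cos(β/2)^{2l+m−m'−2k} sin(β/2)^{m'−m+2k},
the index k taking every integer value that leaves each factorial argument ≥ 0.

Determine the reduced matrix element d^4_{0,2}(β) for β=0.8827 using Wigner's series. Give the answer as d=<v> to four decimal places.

d=0.4300

d^4_{0,2}(β=0.8827) via Wigner's sum:
Half-angle: c=0.904176, s=0.427160. N=√(24·24·720·2)=910.735966
Admissible k: 2..4 (factorial args all ≥0)
  k=2: (−1)^0·910.7360/(96)·0.9042^6·0.4272^2 = +0.945847
  k=3: (−1)^1·910.7360/(36)·0.9042^4·0.4272^4 = -0.562945
  k=4: (−1)^2·910.7360/(96)·0.9042^2·0.4272^6 = +0.047117
d^4_{0,2}(0.8827) = +0.945847 -0.562945 +0.047117 = +0.430018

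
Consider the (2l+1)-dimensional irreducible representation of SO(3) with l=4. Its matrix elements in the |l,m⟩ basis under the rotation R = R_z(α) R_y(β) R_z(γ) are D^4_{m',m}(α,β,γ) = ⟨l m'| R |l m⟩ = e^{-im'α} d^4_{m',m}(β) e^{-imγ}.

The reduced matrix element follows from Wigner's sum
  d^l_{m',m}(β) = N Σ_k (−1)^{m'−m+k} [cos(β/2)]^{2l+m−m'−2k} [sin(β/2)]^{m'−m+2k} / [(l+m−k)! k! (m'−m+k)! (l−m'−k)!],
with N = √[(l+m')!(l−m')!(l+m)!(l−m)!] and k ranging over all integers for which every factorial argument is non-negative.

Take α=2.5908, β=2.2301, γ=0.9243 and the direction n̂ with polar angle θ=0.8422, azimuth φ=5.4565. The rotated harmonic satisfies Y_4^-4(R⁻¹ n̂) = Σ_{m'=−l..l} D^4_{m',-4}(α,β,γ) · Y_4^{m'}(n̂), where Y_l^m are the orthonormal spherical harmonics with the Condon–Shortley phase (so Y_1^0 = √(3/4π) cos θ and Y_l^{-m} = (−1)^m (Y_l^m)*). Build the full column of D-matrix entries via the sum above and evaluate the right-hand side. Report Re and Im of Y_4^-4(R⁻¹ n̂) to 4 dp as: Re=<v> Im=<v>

Need the full column D^4_{m',-4} for m'=−4..4 at α=2.5908, β=2.2301, γ=0.9243.
cos(β/2)=0.440133, sin(β/2)=0.897933
d^4_{-4,-4}: single k=0 term ⇒ +0.001408;  D = +0.000108+0.001404i
d^4_{-3,-4}: single k=0 term ⇒ -0.008126;  D = -0.003709+0.007230i
d^4_{-2,-4}: single k=0 term ⇒ +0.031015;  D = -0.026506+0.016105i
d^4_{-1,-4}: single k=0 term ⇒ -0.089484;  D = -0.089482-0.000431i
d^4_{0,-4}: single k=0 term ⇒ +0.204107;  D = -0.173405-0.107658i
d^4_{1,-4}: single k=0 term ⇒ -0.372446;  D = -0.166812-0.333001i
d^4_{2,-4}: single k=0 term ⇒ +0.537290;  D = +0.046362-0.535286i
d^4_{3,-4}: single k=0 term ⇒ -0.585916;  D = +0.348584-0.470942i
d^4_{4,-4}: single k=0 term ⇒ +0.422621;  D = +0.392030-0.157863i
Y_4^{m'}(θ=0.8422,φ=5.4565) and Σ D·Y over m':
  (+0.0001+0.0014i)·(-0.1353-0.0225i)  (-0.0037+0.0072i)·(-0.2731+0.2126i)  (-0.0265+0.0161i)·(-0.0323+0.3903i)  (-0.0895-0.0004i)·(+0.0164+0.0179i)  (-0.1734-0.1077i)·(-0.3619+0.0000i)  (-0.1668-0.3330i)·(-0.0164+0.0179i)  (+0.0464-0.5353i)·(-0.0323-0.3903i)  (+0.3486-0.4709i)·(+0.2731+0.2126i)  (+0.3920-0.1579i)·(-0.1353+0.0225i)
Y_4^-4(R⁻¹ n̂) = -0.000520+0.000916i

Re=-0.0005 Im=0.0009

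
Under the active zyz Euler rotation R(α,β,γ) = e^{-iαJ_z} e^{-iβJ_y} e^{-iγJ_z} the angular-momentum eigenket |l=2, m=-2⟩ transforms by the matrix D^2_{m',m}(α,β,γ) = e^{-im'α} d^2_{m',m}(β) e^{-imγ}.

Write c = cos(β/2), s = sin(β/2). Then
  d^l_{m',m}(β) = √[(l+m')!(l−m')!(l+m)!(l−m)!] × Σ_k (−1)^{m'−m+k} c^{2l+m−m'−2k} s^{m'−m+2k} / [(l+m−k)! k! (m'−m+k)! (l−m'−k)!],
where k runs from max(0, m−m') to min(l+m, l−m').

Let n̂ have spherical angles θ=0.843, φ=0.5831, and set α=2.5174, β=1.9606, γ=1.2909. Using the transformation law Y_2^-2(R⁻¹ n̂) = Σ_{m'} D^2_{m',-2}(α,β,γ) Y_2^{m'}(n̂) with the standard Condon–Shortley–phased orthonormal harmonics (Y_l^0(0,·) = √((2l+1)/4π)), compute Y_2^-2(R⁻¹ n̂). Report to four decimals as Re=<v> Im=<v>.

Need the full column D^2_{m',-2} for m'=−2..2 at α=2.5174, β=1.9606, γ=1.2909.
cos(β/2)=0.556773, sin(β/2)=0.830664
d^2_{-2,-2}: single k=0 term ⇒ +0.096098;  D = +0.022598+0.093403i
d^2_{-1,-2}: single k=0 term ⇒ -0.286742;  D = -0.108170+0.265556i
d^2_{0,-2}: single k=0 term ⇒ +0.523943;  D = -0.443971+0.278219i
d^2_{1,-2}: single k=0 term ⇒ -0.638242;  D = -0.636919-0.041074i
d^2_{2,-2}: single k=0 term ⇒ +0.476105;  D = -0.367620-0.302541i
Y_2^{m'}(θ=0.843,φ=0.5831) and Σ D·Y over m':
  (+0.0226+0.0934i)·(+0.0848-0.1980i)  (-0.1082+0.2656i)·(+0.3203-0.2113i)  (-0.4440+0.2782i)·(+0.1033+0.0000i)  (-0.6369-0.0411i)·(-0.3203-0.2113i)  (-0.3676-0.3025i)·(+0.0848+0.1980i)
Y_2^-2(R⁻¹ n̂) = +0.220054+0.189409i

Re=0.2201 Im=0.1894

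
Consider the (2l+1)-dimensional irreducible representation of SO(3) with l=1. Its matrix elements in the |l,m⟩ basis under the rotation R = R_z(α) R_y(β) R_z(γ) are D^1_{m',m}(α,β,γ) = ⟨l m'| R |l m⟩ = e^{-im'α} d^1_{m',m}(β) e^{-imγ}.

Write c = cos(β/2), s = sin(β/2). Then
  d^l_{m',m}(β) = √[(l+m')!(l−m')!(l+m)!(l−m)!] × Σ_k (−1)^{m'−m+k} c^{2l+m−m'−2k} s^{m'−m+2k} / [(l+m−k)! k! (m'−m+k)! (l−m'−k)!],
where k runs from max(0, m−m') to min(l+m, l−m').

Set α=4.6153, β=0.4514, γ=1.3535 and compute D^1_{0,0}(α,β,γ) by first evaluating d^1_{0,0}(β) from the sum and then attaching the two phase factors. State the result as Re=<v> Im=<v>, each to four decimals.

Split into d^1_{0,0}(β=0.4514) × two z-phases.
Half-angle: c=0.974638, s=0.223789. N=√(1·1·1·1)=1.000000
Admissible k: 0..1 (factorial args all ≥0)
  k=0: (−1)^0·1.0000/(1)·0.9746^2·0.2238^0 = +0.949919
  k=1: (−1)^1·1.0000/(1)·0.9746^0·0.2238^2 = -0.050081
d^1_{0,0}(0.4514) = +0.949919 -0.050081 = +0.899837
Attach z-rotation phases: D = e^{-i(0)(4.6153)}·(+0.899837)·e^{-i(0)(1.3535)} = +0.899837+0.000000i

Re=0.8998 Im=0.0000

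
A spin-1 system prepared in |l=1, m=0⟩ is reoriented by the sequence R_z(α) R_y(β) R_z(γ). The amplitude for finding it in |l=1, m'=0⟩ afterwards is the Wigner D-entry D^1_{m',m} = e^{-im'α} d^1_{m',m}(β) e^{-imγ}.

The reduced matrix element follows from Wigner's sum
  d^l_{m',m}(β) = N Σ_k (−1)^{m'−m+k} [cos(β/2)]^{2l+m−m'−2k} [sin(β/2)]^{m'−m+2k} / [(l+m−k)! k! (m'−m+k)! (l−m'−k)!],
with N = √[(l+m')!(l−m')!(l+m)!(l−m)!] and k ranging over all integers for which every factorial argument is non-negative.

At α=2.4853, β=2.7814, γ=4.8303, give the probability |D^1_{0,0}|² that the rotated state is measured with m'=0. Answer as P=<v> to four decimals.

P=0.8758

D^1_{0,0}(2.4853,2.7814,4.8303) = e^{-i·0·2.4853}·d^1_{0,0}(2.7814)·e^{-i·0·4.8303}. Compute d first:
c=cos(2.7814/2)=0.179124, s=sin(2.7814/2)=0.983826; N=√[1·1·1·1]=1.000000
Admissible k: 0..1 (factorial args all ≥0)
  k=0: (−1)^0·1.0000/(1)·0.1791^2·0.9838^0 = +0.032086
  k=1: (−1)^1·1.0000/(1)·0.1791^0·0.9838^2 = -0.967914
d^1_{0,0}(2.7814) = +0.032086 -0.967914 = -0.935829
|D^1_{0,0}|² = |d^1_{0,0}(β)|² = (-0.935829)² = 0.875776 (the z-rotation phases have unit modulus)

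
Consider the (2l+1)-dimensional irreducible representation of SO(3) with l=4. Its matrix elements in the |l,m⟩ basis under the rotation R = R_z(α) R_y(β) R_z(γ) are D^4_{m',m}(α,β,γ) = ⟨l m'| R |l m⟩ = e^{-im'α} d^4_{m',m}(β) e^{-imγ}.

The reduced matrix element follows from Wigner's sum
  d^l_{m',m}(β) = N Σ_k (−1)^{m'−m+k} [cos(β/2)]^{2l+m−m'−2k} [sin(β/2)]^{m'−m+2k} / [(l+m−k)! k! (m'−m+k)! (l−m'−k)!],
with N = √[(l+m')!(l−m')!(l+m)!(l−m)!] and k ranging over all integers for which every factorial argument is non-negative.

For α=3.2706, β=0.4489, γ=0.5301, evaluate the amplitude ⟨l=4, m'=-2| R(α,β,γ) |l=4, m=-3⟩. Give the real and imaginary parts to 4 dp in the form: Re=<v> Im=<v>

Split into d^4_{-2,-3}(β=0.4489) × two z-phases.
c=cos(0.4489/2)=0.974917, s=sin(0.4489/2)=0.222570; N=√[2·720·1·5040]=2693.993318
The bounds max(0,m−m')=0 and min(l+m,l−m')=1 give 2 terms
  k=0: (−1)^1·2693.9933/(720)·0.9749^7·0.2226^1 = -0.697113
  k=1: (−1)^2·2693.9933/(240)·0.9749^5·0.2226^3 = +0.108999
d^4_{-2,-3}(0.4489) = -0.697113 +0.108999 = -0.588114
Attach z-rotation phases: D = e^{-i(-2)(3.2706)}·(-0.588114)·e^{-i(-3)(0.5301)} = +0.161126-0.565612i

Re=0.1611 Im=-0.5656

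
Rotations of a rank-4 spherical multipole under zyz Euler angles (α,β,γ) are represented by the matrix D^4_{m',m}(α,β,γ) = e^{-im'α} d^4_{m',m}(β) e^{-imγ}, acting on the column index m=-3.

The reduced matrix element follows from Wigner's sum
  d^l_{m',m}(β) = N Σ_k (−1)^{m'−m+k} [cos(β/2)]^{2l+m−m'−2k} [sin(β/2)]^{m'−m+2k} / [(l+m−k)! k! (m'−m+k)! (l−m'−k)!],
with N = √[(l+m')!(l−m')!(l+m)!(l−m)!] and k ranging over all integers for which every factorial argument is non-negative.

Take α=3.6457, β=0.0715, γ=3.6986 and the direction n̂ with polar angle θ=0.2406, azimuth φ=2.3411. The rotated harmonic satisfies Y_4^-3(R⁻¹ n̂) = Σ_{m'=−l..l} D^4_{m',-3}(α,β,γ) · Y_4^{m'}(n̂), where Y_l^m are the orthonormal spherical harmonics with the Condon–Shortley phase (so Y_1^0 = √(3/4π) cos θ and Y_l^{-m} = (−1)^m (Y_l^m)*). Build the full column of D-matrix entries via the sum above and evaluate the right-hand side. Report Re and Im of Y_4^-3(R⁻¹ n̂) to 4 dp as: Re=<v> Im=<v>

Need the full column D^4_{m',-3} for m'=−4..4 at α=3.6457, β=0.0715, γ=3.6986.
cos(β/2)=0.999361, sin(β/2)=0.035742
d^4_{-4,-3}: single k=1 term ⇒ +0.100643;  D = +0.086018+0.052249i
d^4_{-3,-3}: k∈[0..1] ⇒ +0.994900 -0.008908 = +0.985991;  D = -0.985132-0.041155i
d^4_{-2,-3}: k∈[0..1] ⇒ -0.133139 +0.000511 = -0.132628;  D = -0.118702+0.059160i
d^4_{-1,-3}: k∈[0..1] ⇒ +0.010101 -0.000022 = +0.010080;  D = -0.005727+0.008294i
d^4_{0,-3}: k∈[0..1] ⇒ -0.000539 +0.000001 = -0.000538;  D = -0.000054+0.000535i
d^4_{1,-3}: k∈[0..1] ⇒ +0.000022 -0.000000 = +0.000022;  D = +0.000008+0.000020i
d^4_{2,-3}: k∈[0..1] ⇒ -0.000001 +0.000000 = -0.000001;  D = +0.000001+0.000000i
d^4_{3,-3}: k∈[0..1] ⇒ +0.000000 -0.000000 = +0.000000;  D = +0.000000+0.000000i
d^4_{4,-3}: single k=0 term ⇒ -0.000000;  D = +0.000000-0.000000i
Y_4^{m'}(θ=0.2406,φ=2.3411) and Σ D·Y over m':
  (+0.0860+0.0522i)·(-0.0014-0.0001i)  (-0.9851-0.0412i)·(+0.0121-0.0111i)  (-0.1187+0.0592i)·(-0.0032+0.1064i)  (-0.0057+0.0083i)·(-0.2747-0.2831i)  (-0.0001+0.0005i)·(+0.6180+0.0000i)  (+0.0000+0.0000i)·(+0.2747-0.2831i)  (+0.0000+0.0000i)·(-0.0032-0.1064i)  (+0.0000+0.0000i)·(-0.0121-0.0111i)  (+0.0000-0.0000i)·(-0.0014+0.0001i)
Y_4^-3(R⁻¹ n̂) = -0.014554-0.002794i

Re=-0.0146 Im=-0.0028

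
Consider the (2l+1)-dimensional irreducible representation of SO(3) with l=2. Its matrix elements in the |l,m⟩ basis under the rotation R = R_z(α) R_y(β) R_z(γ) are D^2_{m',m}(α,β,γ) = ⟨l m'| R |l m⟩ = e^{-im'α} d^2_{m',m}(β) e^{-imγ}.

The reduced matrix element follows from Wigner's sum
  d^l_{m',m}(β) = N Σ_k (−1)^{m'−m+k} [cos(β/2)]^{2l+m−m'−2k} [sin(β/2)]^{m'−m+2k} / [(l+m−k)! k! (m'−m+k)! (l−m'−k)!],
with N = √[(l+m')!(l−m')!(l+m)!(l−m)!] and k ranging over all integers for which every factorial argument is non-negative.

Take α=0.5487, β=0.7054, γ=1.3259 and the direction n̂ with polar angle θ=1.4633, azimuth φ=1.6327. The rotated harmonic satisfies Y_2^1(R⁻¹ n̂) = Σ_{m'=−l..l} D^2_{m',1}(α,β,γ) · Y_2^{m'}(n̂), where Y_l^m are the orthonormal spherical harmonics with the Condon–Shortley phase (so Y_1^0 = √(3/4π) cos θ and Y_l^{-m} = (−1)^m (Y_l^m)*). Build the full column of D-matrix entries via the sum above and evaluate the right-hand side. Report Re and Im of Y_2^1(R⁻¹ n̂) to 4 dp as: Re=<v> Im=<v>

Re=-0.2728 Im=0.0187

Need the full column D^2_{m',1} for m'=−2..2 at α=0.5487, β=0.7054, γ=1.3259.
cos(β/2)=0.938443, sin(β/2)=0.345433
d^2_{-2,1}: single k=3 term ⇒ +0.077362;  D = +0.075351-0.017524i
d^2_{-1,1}: k∈[2..3] ⇒ +0.315257 -0.014238 = +0.301019;  D = +0.214590-0.211100i
d^2_{0,1}: k∈[1..2] ⇒ +0.699300 -0.094749 = +0.604551;  D = +0.146577-0.586513i
d^2_{1,1}: k∈[0..1] ⇒ +0.775590 -0.315257 = +0.460333;  D = -0.137710-0.439253i
d^2_{2,1}: single k=0 term ⇒ -0.570976;  D = +0.429905+0.375759i
Y_2^{m'}(θ=1.4633,φ=1.6327) and Σ D·Y over m':
  (+0.0754-0.0175i)·(-0.3789+0.0472i)  (+0.2146-0.2111i)·(-0.0051-0.0822i)  (+0.1466-0.5865i)·(-0.3045+0.0000i)  (-0.1377-0.4393i)·(+0.0051-0.0822i)  (+0.4299+0.3758i)·(-0.3789-0.0472i)
Y_2^1(R⁻¹ n̂) = -0.272820+0.018651i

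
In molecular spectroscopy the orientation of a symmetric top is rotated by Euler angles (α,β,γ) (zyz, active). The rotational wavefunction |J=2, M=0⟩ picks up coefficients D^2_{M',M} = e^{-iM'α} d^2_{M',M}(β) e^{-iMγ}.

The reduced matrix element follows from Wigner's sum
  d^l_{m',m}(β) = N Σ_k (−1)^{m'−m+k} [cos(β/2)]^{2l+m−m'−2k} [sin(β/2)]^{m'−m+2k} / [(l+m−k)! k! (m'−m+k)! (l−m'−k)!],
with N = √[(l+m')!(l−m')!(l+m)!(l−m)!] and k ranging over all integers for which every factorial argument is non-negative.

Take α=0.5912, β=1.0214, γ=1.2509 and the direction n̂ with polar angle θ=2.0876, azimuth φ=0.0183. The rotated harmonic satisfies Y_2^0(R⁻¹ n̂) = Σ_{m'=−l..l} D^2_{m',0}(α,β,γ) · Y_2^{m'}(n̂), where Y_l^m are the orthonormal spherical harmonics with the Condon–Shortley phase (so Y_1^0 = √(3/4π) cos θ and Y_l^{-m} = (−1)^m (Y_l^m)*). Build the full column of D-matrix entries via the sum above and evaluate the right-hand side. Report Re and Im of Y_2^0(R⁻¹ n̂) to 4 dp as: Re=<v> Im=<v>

Need the full column D^2_{m',0} for m'=−2..2 at α=0.5912, β=1.0214, γ=1.2509.
cos(β/2)=0.872403, sin(β/2)=0.488788
d^2_{-2,0}: single k=2 term ⇒ +0.445400;  D = +0.168675+0.412226i
d^2_{-1,0}: k∈[1..2] ⇒ +0.794963 -0.249548 = +0.545415;  D = +0.452843+0.303991i
d^2_{0,0}: k∈[0..2] ⇒ +0.579252 -0.727336 +0.057080 = -0.091004;  D = -0.091004+0.000000i
d^2_{1,0}: k∈[0..1] ⇒ -0.794963 +0.249548 = -0.545415;  D = -0.452843+0.303991i
d^2_{2,0}: single k=0 term ⇒ +0.445400;  D = +0.168675-0.412226i
Y_2^{m'}(θ=2.0876,φ=0.0183) and Σ D·Y over m':
  (+0.1687+0.4122i)·(+0.2918-0.0107i)  (+0.4528+0.3040i)·(-0.3318+0.0061i)  (-0.0910+0.0000i)·(-0.0844+0.0000i)  (-0.4528+0.3040i)·(+0.3318+0.0061i)  (+0.1687-0.4122i)·(+0.2918+0.0107i)
Y_2^0(R⁻¹ n̂) = -0.189291+0.000000i

Re=-0.1893 Im=0.0000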